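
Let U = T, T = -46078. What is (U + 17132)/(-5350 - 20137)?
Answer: 28946/25487 ≈ 1.1357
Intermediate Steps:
U = -46078
(U + 17132)/(-5350 - 20137) = (-46078 + 17132)/(-5350 - 20137) = -28946/(-25487) = -28946*(-1/25487) = 28946/25487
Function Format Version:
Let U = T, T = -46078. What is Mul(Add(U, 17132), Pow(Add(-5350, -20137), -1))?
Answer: Rational(28946, 25487) ≈ 1.1357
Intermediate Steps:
U = -46078
Mul(Add(U, 17132), Pow(Add(-5350, -20137), -1)) = Mul(Add(-46078, 17132), Pow(Add(-5350, -20137), -1)) = Mul(-28946, Pow(-25487, -1)) = Mul(-28946, Rational(-1, 25487)) = Rational(28946, 25487)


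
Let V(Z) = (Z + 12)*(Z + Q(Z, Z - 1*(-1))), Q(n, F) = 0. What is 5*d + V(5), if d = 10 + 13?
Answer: 200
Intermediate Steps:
V(Z) = Z*(12 + Z) (V(Z) = (Z + 12)*(Z + 0) = (12 + Z)*Z = Z*(12 + Z))
d = 23
5*d + V(5) = 5*23 + 5*(12 + 5) = 115 + 5*17 = 115 + 85 = 200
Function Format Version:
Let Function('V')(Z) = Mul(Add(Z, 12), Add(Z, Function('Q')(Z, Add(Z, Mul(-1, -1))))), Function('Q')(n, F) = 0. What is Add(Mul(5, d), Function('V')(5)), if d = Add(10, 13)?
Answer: 200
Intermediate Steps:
Function('V')(Z) = Mul(Z, Add(12, Z)) (Function('V')(Z) = Mul(Add(Z, 12), Add(Z, 0)) = Mul(Add(12, Z), Z) = Mul(Z, Add(12, Z)))
d = 23
Add(Mul(5, d), Function('V')(5)) = Add(Mul(5, 23), Mul(5, Add(12, 5))) = Add(115, Mul(5, 17)) = Add(115, 85) = 200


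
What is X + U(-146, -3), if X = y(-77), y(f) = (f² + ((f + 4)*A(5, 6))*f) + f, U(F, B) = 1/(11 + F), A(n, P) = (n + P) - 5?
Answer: 5343029/135 ≈ 39578.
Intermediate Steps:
A(n, P) = -5 + P + n (A(n, P) = (P + n) - 5 = -5 + P + n)
y(f) = f + f² + f*(24 + 6*f) (y(f) = (f² + ((f + 4)*(-5 + 6 + 5))*f) + f = (f² + ((4 + f)*6)*f) + f = (f² + (24 + 6*f)*f) + f = (f² + f*(24 + 6*f)) + f = f + f² + f*(24 + 6*f))
X = 39578 (X = -77*(25 + 7*(-77)) = -77*(25 - 539) = -77*(-514) = 39578)
X + U(-146, -3) = 39578 + 1/(11 - 146) = 39578 + 1/(-135) = 39578 - 1/135 = 5343029/135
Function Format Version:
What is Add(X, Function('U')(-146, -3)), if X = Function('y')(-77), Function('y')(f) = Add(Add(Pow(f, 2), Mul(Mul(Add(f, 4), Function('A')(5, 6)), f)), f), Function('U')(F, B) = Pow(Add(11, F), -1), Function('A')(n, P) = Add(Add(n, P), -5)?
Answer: Rational(5343029, 135) ≈ 39578.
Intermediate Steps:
Function('A')(n, P) = Add(-5, P, n) (Function('A')(n, P) = Add(Add(P, n), -5) = Add(-5, P, n))
Function('y')(f) = Add(f, Pow(f, 2), Mul(f, Add(24, Mul(6, f)))) (Function('y')(f) = Add(Add(Pow(f, 2), Mul(Mul(Add(f, 4), Add(-5, 6, 5)), f)), f) = Add(Add(Pow(f, 2), Mul(Mul(Add(4, f), 6), f)), f) = Add(Add(Pow(f, 2), Mul(Add(24, Mul(6, f)), f)), f) = Add(Add(Pow(f, 2), Mul(f, Add(24, Mul(6, f)))), f) = Add(f, Pow(f, 2), Mul(f, Add(24, Mul(6, f)))))
X = 39578 (X = Mul(-77, Add(25, Mul(7, -77))) = Mul(-77, Add(25, -539)) = Mul(-77, -514) = 39578)
Add(X, Function('U')(-146, -3)) = Add(39578, Pow(Add(11, -146), -1)) = Add(39578, Pow(-135, -1)) = Add(39578, Rational(-1, 135)) = Rational(5343029, 135)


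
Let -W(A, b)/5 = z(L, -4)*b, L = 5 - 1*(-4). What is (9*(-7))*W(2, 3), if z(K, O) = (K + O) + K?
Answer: 13230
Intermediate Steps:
L = 9 (L = 5 + 4 = 9)
z(K, O) = O + 2*K
W(A, b) = -70*b (W(A, b) = -5*(-4 + 2*9)*b = -5*(-4 + 18)*b = -70*b)
(9*(-7))*W(2, 3) = (9*(-7))*(-70*3) = -63*(-210) = 13230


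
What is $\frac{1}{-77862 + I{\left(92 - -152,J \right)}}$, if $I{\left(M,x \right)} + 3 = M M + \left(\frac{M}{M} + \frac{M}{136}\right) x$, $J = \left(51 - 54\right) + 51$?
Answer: $- \frac{17}{309313} \approx -5.496 \cdot 10^{-5}$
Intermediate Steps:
$J = 48$ ($J = -3 + 51 = 48$)
$I{\left(M,x \right)} = -3 + M^{2} + x \left(1 + \frac{M}{136}\right)$ ($I{\left(M,x \right)} = -3 + \left(M M + \left(\frac{M}{M} + \frac{M}{136}\right) x\right) = -3 + \left(M^{2} + \left(1 + M \frac{1}{136}\right) x\right) = -3 + \left(M^{2} + \left(1 + \frac{M}{136}\right) x\right) = -3 + \left(M^{2} + x \left(1 + \frac{M}{136}\right)\right) = -3 + M^{2} + x \left(1 + \frac{M}{136}\right)$)
$\frac{1}{-77862 + I{\left(92 - -152,J \right)}} = \frac{1}{-77862 + \left(-3 + 48 + \left(92 - -152\right)^{2} + \frac{1}{136} \left(92 - -152\right) 48\right)} = \frac{1}{-77862 + \left(-3 + 48 + \left(92 + 152\right)^{2} + \frac{1}{136} \left(92 + 152\right) 48\right)} = \frac{1}{-77862 + \left(-3 + 48 + 244^{2} + \frac{1}{136} \cdot 244 \cdot 48\right)} = \frac{1}{-77862 + \left(-3 + 48 + 59536 + \frac{1464}{17}\right)} = \frac{1}{-77862 + \frac{1014341}{17}} = \frac{1}{- \frac{309313}{17}} = - \frac{17}{309313}$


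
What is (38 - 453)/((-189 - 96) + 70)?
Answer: 83/43 ≈ 1.9302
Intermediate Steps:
(38 - 453)/((-189 - 96) + 70) = -415/(-285 + 70) = -415/(-215) = -415*(-1/215) = 83/43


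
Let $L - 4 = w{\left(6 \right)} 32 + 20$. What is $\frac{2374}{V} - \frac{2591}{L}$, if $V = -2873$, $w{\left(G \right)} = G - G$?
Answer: $- \frac{7500919}{68952} \approx -108.78$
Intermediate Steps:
$w{\left(G \right)} = 0$
$L = 24$ ($L = 4 + \left(0 \cdot 32 + 20\right) = 4 + \left(0 + 20\right) = 4 + 20 = 24$)
$\frac{2374}{V} - \frac{2591}{L} = \frac{2374}{-2873} - \frac{2591}{24} = 2374 \left(- \frac{1}{2873}\right) - \frac{2591}{24} = - \frac{2374}{2873} - \frac{2591}{24} = - \frac{7500919}{68952}$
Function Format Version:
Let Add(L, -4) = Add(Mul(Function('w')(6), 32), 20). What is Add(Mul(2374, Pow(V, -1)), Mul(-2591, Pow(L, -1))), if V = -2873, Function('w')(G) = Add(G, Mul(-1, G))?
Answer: Rational(-7500919, 68952) ≈ -108.78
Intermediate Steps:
Function('w')(G) = 0
L = 24 (L = Add(4, Add(Mul(0, 32), 20)) = Add(4, Add(0, 20)) = Add(4, 20) = 24)
Add(Mul(2374, Pow(V, -1)), Mul(-2591, Pow(L, -1))) = Add(Mul(2374, Pow(-2873, -1)), Mul(-2591, Pow(24, -1))) = Add(Mul(2374, Rational(-1, 2873)), Mul(-2591, Rational(1, 24))) = Add(Rational(-2374, 2873), Rational(-2591, 24)) = Rational(-7500919, 68952)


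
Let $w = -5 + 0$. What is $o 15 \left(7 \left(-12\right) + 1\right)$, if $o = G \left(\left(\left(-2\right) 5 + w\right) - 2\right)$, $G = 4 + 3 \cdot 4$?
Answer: $338640$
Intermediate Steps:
$w = -5$
$G = 16$ ($G = 4 + 12 = 16$)
$o = -272$ ($o = 16 \left(\left(\left(-2\right) 5 - 5\right) - 2\right) = 16 \left(\left(-10 - 5\right) - 2\right) = 16 \left(-15 - 2\right) = 16 \left(-17\right) = -272$)
$o 15 \left(7 \left(-12\right) + 1\right) = \left(-272\right) 15 \left(7 \left(-12\right) + 1\right) = - 4080 \left(-84 + 1\right) = \left(-4080\right) \left(-83\right) = 338640$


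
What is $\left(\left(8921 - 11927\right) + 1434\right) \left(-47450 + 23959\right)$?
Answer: $36927852$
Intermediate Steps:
$\left(\left(8921 - 11927\right) + 1434\right) \left(-47450 + 23959\right) = \left(-3006 + 1434\right) \left(-23491\right) = \left(-1572\right) \left(-23491\right) = 36927852$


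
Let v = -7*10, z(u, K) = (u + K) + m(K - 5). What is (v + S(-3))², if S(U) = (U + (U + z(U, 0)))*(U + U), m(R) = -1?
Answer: 100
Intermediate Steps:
z(u, K) = -1 + K + u (z(u, K) = (u + K) - 1 = (K + u) - 1 = -1 + K + u)
v = -70
S(U) = 2*U*(-1 + 3*U) (S(U) = (U + (U + (-1 + 0 + U)))*(U + U) = (U + (U + (-1 + U)))*(2*U) = (U + (-1 + 2*U))*(2*U) = (-1 + 3*U)*(2*U) = 2*U*(-1 + 3*U))
(v + S(-3))² = (-70 + 2*(-3)*(-1 + 3*(-3)))² = (-70 + 2*(-3)*(-1 - 9))² = (-70 + 2*(-3)*(-10))² = (-70 + 60)² = (-10)² = 100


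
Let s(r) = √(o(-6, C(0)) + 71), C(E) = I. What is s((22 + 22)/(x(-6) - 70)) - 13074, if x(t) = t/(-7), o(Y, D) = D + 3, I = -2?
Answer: -13074 + 6*√2 ≈ -13066.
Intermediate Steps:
C(E) = -2
o(Y, D) = 3 + D
x(t) = -t/7 (x(t) = t*(-⅐) = -t/7)
s(r) = 6*√2 (s(r) = √((3 - 2) + 71) = √(1 + 71) = √72 = 6*√2)
s((22 + 22)/(x(-6) - 70)) - 13074 = 6*√2 - 13074 = -13074 + 6*√2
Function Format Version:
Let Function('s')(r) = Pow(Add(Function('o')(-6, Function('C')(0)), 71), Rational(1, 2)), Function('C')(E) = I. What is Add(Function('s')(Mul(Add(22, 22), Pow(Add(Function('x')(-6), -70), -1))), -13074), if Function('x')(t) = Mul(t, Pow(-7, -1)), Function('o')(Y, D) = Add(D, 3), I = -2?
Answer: Add(-13074, Mul(6, Pow(2, Rational(1, 2)))) ≈ -13066.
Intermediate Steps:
Function('C')(E) = -2
Function('o')(Y, D) = Add(3, D)
Function('x')(t) = Mul(Rational(-1, 7), t) (Function('x')(t) = Mul(t, Rational(-1, 7)) = Mul(Rational(-1, 7), t))
Function('s')(r) = Mul(6, Pow(2, Rational(1, 2))) (Function('s')(r) = Pow(Add(Add(3, -2), 71), Rational(1, 2)) = Pow(Add(1, 71), Rational(1, 2)) = Pow(72, Rational(1, 2)) = Mul(6, Pow(2, Rational(1, 2))))
Add(Function('s')(Mul(Add(22, 22), Pow(Add(Function('x')(-6), -70), -1))), -13074) = Add(Mul(6, Pow(2, Rational(1, 2))), -13074) = Add(-13074, Mul(6, Pow(2, Rational(1, 2))))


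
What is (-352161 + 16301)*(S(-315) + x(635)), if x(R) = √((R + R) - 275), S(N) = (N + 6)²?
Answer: -32068248660 - 335860*√995 ≈ -3.2079e+10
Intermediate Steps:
S(N) = (6 + N)²
x(R) = √(-275 + 2*R) (x(R) = √(2*R - 275) = √(-275 + 2*R))
(-352161 + 16301)*(S(-315) + x(635)) = (-352161 + 16301)*((6 - 315)² + √(-275 + 2*635)) = -335860*((-309)² + √(-275 + 1270)) = -335860*(95481 + √995) = -32068248660 - 335860*√995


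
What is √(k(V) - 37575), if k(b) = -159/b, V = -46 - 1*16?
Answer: I*√144428442/62 ≈ 193.84*I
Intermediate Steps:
V = -62 (V = -46 - 16 = -62)
√(k(V) - 37575) = √(-159/(-62) - 37575) = √(-159*(-1/62) - 37575) = √(159/62 - 37575) = √(-2329491/62) = I*√144428442/62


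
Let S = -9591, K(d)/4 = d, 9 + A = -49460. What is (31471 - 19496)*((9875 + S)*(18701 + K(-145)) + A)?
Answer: 61035317625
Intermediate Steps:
A = -49469 (A = -9 - 49460 = -49469)
K(d) = 4*d
(31471 - 19496)*((9875 + S)*(18701 + K(-145)) + A) = (31471 - 19496)*((9875 - 9591)*(18701 + 4*(-145)) - 49469) = 11975*(284*(18701 - 580) - 49469) = 11975*(284*18121 - 49469) = 11975*(5146364 - 49469) = 11975*5096895 = 61035317625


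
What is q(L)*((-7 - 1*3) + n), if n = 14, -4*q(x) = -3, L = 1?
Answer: 3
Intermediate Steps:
q(x) = ¾ (q(x) = -¼*(-3) = ¾)
q(L)*((-7 - 1*3) + n) = 3*((-7 - 1*3) + 14)/4 = 3*((-7 - 3) + 14)/4 = 3*(-10 + 14)/4 = (¾)*4 = 3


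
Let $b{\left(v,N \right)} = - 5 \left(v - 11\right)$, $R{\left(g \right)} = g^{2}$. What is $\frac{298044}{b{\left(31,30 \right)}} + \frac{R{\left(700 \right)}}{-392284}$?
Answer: $- \frac{7310430781}{2451775} \approx -2981.7$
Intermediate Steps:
$b{\left(v,N \right)} = 55 - 5 v$ ($b{\left(v,N \right)} = - 5 \left(-11 + v\right) = 55 - 5 v$)
$\frac{298044}{b{\left(31,30 \right)}} + \frac{R{\left(700 \right)}}{-392284} = \frac{298044}{55 - 155} + \frac{700^{2}}{-392284} = \frac{298044}{55 - 155} + 490000 \left(- \frac{1}{392284}\right) = \frac{298044}{-100} - \frac{122500}{98071} = 298044 \left(- \frac{1}{100}\right) - \frac{122500}{98071} = - \frac{74511}{25} - \frac{122500}{98071} = - \frac{7310430781}{2451775}$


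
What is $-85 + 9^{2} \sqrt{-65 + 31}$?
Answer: $-85 + 81 i \sqrt{34} \approx -85.0 + 472.31 i$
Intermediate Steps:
$-85 + 9^{2} \sqrt{-65 + 31} = -85 + 81 \sqrt{-34} = -85 + 81 i \sqrt{34}$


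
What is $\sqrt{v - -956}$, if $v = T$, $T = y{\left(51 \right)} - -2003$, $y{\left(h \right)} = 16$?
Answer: $5 \sqrt{119} \approx 54.544$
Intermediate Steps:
$T = 2019$ ($T = 16 - -2003 = 16 + 2003 = 2019$)
$v = 2019$
$\sqrt{v - -956} = \sqrt{2019 - -956} = \sqrt{2019 + \left(-893 + 1849\right)} = \sqrt{2019 + 956} = \sqrt{2975} = 5 \sqrt{119}$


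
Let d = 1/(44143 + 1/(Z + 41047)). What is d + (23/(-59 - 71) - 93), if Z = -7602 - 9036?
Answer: -501984255999/5387432440 ≈ -93.177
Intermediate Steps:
Z = -16638
d = 24409/1077486488 (d = 1/(44143 + 1/(-16638 + 41047)) = 1/(44143 + 1/24409) = 1/(1077486488/24409) = 24409/1077486488 ≈ 2.2654e-5)
d + (23/(-59 - 71) - 93) = 24409/1077486488 + (23/(-59 - 71) - 93) = 24409/1077486488 + (23/(-130) - 93) = 24409/1077486488 + (23*(-1/130) - 93) = 24409/1077486488 + (-23/130 - 93) = 24409/1077486488 - 12113/130 = -501984255999/5387432440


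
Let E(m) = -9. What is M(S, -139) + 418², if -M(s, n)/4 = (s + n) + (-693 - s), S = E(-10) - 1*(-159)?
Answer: 178052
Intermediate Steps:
S = 150 (S = -9 - 1*(-159) = -9 + 159 = 150)
M(s, n) = 2772 - 4*n (M(s, n) = -4*((s + n) + (-693 - s)) = -4*((n + s) + (-693 - s)) = -4*(-693 + n) = 2772 - 4*n)
M(S, -139) + 418² = (2772 - 4*(-139)) + 418² = (2772 + 556) + 174724 = 3328 + 174724 = 178052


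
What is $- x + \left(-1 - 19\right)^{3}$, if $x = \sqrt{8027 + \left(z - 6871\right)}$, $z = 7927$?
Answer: $-8000 - \sqrt{9083} \approx -8095.3$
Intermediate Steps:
$x = \sqrt{9083}$ ($x = \sqrt{8027 + \left(7927 - 6871\right)} = \sqrt{8027 + 1056} = \sqrt{9083} \approx 95.305$)
$- x + \left(-1 - 19\right)^{3} = - \sqrt{9083} + \left(-1 - 19\right)^{3} = - \sqrt{9083} + \left(-20\right)^{3} = - \sqrt{9083} - 8000 = -8000 - \sqrt{9083}$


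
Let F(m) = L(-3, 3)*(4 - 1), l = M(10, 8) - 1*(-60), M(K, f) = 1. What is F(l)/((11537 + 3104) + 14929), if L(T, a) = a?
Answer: 9/29570 ≈ 0.00030436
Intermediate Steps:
l = 61 (l = 1 - 1*(-60) = 1 + 60 = 61)
F(m) = 9 (F(m) = 3*(4 - 1) = 3*3 = 9)
F(l)/((11537 + 3104) + 14929) = 9/((11537 + 3104) + 14929) = 9/(14641 + 14929) = 9/29570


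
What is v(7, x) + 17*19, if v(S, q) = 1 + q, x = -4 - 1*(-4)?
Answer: 324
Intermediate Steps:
x = 0 (x = -4 + 4 = 0)
v(7, x) + 17*19 = (1 + 0) + 17*19 = 1 + 323 = 324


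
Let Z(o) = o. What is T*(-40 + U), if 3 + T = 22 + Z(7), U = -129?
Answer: -4394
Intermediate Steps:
T = 26 (T = -3 + (22 + 7) = -3 + 29 = 26)
T*(-40 + U) = 26*(-40 - 129) = 26*(-169) = -4394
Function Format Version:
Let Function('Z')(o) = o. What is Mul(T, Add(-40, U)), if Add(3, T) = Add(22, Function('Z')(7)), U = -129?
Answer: -4394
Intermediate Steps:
T = 26 (T = Add(-3, Add(22, 7)) = Add(-3, 29) = 26)
Mul(T, Add(-40, U)) = Mul(26, Add(-40, -129)) = Mul(26, -169) = -4394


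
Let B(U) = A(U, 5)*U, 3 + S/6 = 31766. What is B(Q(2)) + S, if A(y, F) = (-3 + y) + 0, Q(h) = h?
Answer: 190576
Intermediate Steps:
S = 190578 (S = -18 + 6*31766 = -18 + 190596 = 190578)
A(y, F) = -3 + y
B(U) = U*(-3 + U) (B(U) = (-3 + U)*U = U*(-3 + U))
B(Q(2)) + S = 2*(-3 + 2) + 190578 = 2*(-1) + 190578 = -2 + 190578 = 190576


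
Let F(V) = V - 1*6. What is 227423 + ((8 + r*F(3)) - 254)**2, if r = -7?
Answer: 278048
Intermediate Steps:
F(V) = -6 + V (F(V) = V - 6 = -6 + V)
227423 + ((8 + r*F(3)) - 254)**2 = 227423 + ((8 - 7*(-6 + 3)) - 254)**2 = 227423 + ((8 - 7*(-3)) - 254)**2 = 227423 + ((8 + 21) - 254)**2 = 227423 + (29 - 254)**2 = 227423 + (-225)**2 = 227423 + 50625 = 278048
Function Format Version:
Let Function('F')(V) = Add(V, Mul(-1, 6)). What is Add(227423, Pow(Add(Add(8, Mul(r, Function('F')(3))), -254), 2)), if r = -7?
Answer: 278048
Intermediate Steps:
Function('F')(V) = Add(-6, V) (Function('F')(V) = Add(V, -6) = Add(-6, V))
Add(227423, Pow(Add(Add(8, Mul(r, Function('F')(3))), -254), 2)) = Add(227423, Pow(Add(Add(8, Mul(-7, Add(-6, 3))), -254), 2)) = Add(227423, Pow(Add(Add(8, Mul(-7, -3)), -254), 2)) = Add(227423, Pow(Add(Add(8, 21), -254), 2)) = Add(227423, Pow(Add(29, -254), 2)) = Add(227423, Pow(-225, 2)) = Add(227423, 50625) = 278048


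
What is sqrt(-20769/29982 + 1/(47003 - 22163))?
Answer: I*sqrt(296448411517590)/20687580 ≈ 0.83227*I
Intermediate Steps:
sqrt(-20769/29982 + 1/(47003 - 22163)) = sqrt(-20769*1/29982 + 1/24840) = sqrt(-6923/9994 + 1/24840) = sqrt(-85978663/124125480) = I*sqrt(296448411517590)/20687580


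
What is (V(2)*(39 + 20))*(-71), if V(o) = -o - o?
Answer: 16756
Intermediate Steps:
V(o) = -2*o
(V(2)*(39 + 20))*(-71) = ((-2*2)*(39 + 20))*(-71) = -4*59*(-71) = -236*(-71) = 16756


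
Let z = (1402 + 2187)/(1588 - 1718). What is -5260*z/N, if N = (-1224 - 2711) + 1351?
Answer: -943907/16796 ≈ -56.198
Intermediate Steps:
z = -3589/130 (z = 3589/(-130) = 3589*(-1/130) = -3589/130 ≈ -27.608)
N = -2584 (N = -3935 + 1351 = -2584)
-5260*z/N = -5260/((-2584/(-3589/130))) = -5260/((-2584*(-130/3589))) = -5260/335920/3589 = -5260*3589/335920 = -943907/16796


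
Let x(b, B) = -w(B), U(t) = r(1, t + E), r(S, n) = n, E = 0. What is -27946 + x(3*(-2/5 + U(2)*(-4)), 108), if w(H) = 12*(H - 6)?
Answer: -29170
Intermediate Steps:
U(t) = t (U(t) = t + 0 = t)
w(H) = -72 + 12*H (w(H) = 12*(-6 + H) = -72 + 12*H)
x(b, B) = 72 - 12*B (x(b, B) = -(-72 + 12*B) = 72 - 12*B)
-27946 + x(3*(-2/5 + U(2)*(-4)), 108) = -27946 + (72 - 12*108) = -27946 + (72 - 1296) = -27946 - 1224 = -29170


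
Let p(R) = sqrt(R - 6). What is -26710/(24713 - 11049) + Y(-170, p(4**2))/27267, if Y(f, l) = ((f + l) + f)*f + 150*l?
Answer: 503915/3053904 - 20*sqrt(10)/27267 ≈ 0.16269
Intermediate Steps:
p(R) = sqrt(-6 + R)
Y(f, l) = 150*l + f*(l + 2*f) (Y(f, l) = (l + 2*f)*f + 150*l = f*(l + 2*f) + 150*l = 150*l + f*(l + 2*f))
-26710/(24713 - 11049) + Y(-170, p(4**2))/27267 = -26710/(24713 - 11049) + (2*(-170)**2 + 150*sqrt(-6 + 4**2) - 170*sqrt(-6 + 4**2))/27267 = -26710/13664 + (2*28900 + 150*sqrt(-6 + 16) - 170*sqrt(-6 + 16))*(1/27267) = -26710*1/13664 + (57800 + 150*sqrt(10) - 170*sqrt(10))*(1/27267) = -13355/6832 + (57800 - 20*sqrt(10))*(1/27267) = -13355/6832 + (57800/27267 - 20*sqrt(10)/27267) = 503915/3053904 - 20*sqrt(10)/27267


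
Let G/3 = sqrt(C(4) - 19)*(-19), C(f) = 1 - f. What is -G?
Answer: 57*I*sqrt(22) ≈ 267.35*I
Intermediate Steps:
G = -57*I*sqrt(22) (G = 3*(sqrt((1 - 1*4) - 19)*(-19)) = 3*(sqrt((1 - 4) - 19)*(-19)) = 3*(sqrt(-3 - 19)*(-19)) = 3*(sqrt(-22)*(-19)) = 3*((I*sqrt(22))*(-19)) = 3*(-19*I*sqrt(22)) = -57*I*sqrt(22) ≈ -267.35*I)
-G = -(-57)*I*sqrt(22) = 57*I*sqrt(22)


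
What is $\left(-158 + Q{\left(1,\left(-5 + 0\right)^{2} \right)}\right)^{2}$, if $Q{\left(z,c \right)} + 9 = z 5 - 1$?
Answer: $26569$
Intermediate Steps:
$Q{\left(z,c \right)} = -10 + 5 z$ ($Q{\left(z,c \right)} = -9 + \left(z 5 - 1\right) = -9 + \left(5 z - 1\right) = -9 + \left(-1 + 5 z\right) = -10 + 5 z$)
$\left(-158 + Q{\left(1,\left(-5 + 0\right)^{2} \right)}\right)^{2} = \left(-158 + \left(-10 + 5 \cdot 1\right)\right)^{2} = \left(-158 + \left(-10 + 5\right)\right)^{2} = \left(-158 - 5\right)^{2} = \left(-163\right)^{2} = 26569$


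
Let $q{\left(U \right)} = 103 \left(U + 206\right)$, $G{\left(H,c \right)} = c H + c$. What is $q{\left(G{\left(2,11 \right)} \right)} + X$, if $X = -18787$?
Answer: $5830$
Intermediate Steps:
$G{\left(H,c \right)} = c + H c$ ($G{\left(H,c \right)} = H c + c = c + H c$)
$q{\left(U \right)} = 21218 + 103 U$ ($q{\left(U \right)} = 103 \left(206 + U\right) = 21218 + 103 U$)
$q{\left(G{\left(2,11 \right)} \right)} + X = \left(21218 + 103 \cdot 11 \left(1 + 2\right)\right) - 18787 = \left(21218 + 103 \cdot 11 \cdot 3\right) - 18787 = \left(21218 + 103 \cdot 33\right) - 18787 = \left(21218 + 3399\right) - 18787 = 24617 - 18787 = 5830$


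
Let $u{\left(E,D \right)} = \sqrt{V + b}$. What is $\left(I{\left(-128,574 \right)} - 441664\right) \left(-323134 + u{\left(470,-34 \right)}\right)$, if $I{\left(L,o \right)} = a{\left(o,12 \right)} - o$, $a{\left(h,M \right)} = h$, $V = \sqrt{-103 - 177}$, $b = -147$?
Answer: $142716654976 - 441664 \sqrt{-147 + 2 i \sqrt{70}} \approx 1.4272 \cdot 10^{11} - 5.3635 \cdot 10^{6} i$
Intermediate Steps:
$V = 2 i \sqrt{70}$ ($V = \sqrt{-280} = 2 i \sqrt{70} \approx 16.733 i$)
$I{\left(L,o \right)} = 0$ ($I{\left(L,o \right)} = o - o = 0$)
$u{\left(E,D \right)} = \sqrt{-147 + 2 i \sqrt{70}}$ ($u{\left(E,D \right)} = \sqrt{2 i \sqrt{70} - 147} = \sqrt{-147 + 2 i \sqrt{70}}$)
$\left(I{\left(-128,574 \right)} - 441664\right) \left(-323134 + u{\left(470,-34 \right)}\right) = \left(0 - 441664\right) \left(-323134 + \sqrt{-147 + 2 i \sqrt{70}}\right) = - 441664 \left(-323134 + \sqrt{-147 + 2 i \sqrt{70}}\right) = 142716654976 - 441664 \sqrt{-147 + 2 i \sqrt{70}}$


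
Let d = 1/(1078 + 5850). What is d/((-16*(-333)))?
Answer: 1/36912384 ≈ 2.7091e-8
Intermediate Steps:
d = 1/6928 ≈ 0.00014434
d/((-16*(-333))) = 1/(6928*((-16*(-333)))) = (1/6928)/5328 = (1/6928)*(1/5328) = 1/36912384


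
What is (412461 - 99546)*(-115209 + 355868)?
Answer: 75305810985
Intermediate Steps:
(412461 - 99546)*(-115209 + 355868) = 312915*240659 = 75305810985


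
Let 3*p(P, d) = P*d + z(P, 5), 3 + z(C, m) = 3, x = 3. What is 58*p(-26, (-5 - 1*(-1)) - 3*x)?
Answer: 19604/3 ≈ 6534.7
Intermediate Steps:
z(C, m) = 0 (z(C, m) = -3 + 3 = 0)
p(P, d) = P*d/3 (p(P, d) = (P*d + 0)/3 = (P*d)/3 = P*d/3)
58*p(-26, (-5 - 1*(-1)) - 3*x) = 58*((1/3)*(-26)*((-5 - 1*(-1)) - 3*3)) = 58*((1/3)*(-26)*((-5 + 1) - 9)) = 58*((1/3)*(-26)*(-4 - 9)) = 58*((1/3)*(-26)*(-13)) = 58*(338/3) = 19604/3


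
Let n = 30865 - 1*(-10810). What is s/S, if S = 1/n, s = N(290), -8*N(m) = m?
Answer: -6042875/4 ≈ -1.5107e+6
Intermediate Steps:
N(m) = -m/8
n = 41675 (n = 30865 + 10810 = 41675)
s = -145/4 (s = -⅛*290 = -145/4 ≈ -36.250)
S = 1/41675 ≈ 2.3995e-5
s/S = -145/(4*1/41675) = -145/4*41675 = -6042875/4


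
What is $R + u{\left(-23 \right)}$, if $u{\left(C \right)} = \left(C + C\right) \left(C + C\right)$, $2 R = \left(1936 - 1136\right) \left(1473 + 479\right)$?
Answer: $782916$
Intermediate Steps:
$R = 780800$ ($R = \frac{\left(1936 - 1136\right) \left(1473 + 479\right)}{2} = \frac{800 \cdot 1952}{2} = \frac{1}{2} \cdot 1561600 = 780800$)
$u{\left(C \right)} = 4 C^{2}$ ($u{\left(C \right)} = 2 C 2 C = 4 C^{2}$)
$R + u{\left(-23 \right)} = 780800 + 4 \left(-23\right)^{2} = 780800 + 4 \cdot 529 = 780800 + 2116 = 782916$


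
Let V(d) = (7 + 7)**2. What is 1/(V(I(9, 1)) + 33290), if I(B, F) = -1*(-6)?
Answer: 1/33486 ≈ 2.9863e-5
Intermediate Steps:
I(B, F) = 6
V(d) = 196 (V(d) = 14**2 = 196)
1/(V(I(9, 1)) + 33290) = 1/(196 + 33290) = 1/33486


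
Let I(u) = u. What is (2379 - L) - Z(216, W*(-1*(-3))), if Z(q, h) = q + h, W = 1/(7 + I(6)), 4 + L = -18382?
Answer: 267134/13 ≈ 20549.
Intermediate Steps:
L = -18386 (L = -4 - 18382 = -18386)
W = 1/13 (W = 1/(7 + 6) = 1/13 ≈ 0.076923)
Z(q, h) = h + q
(2379 - L) - Z(216, W*(-1*(-3))) = (2379 - 1*(-18386)) - ((-1*(-3))/13 + 216) = (2379 + 18386) - ((1/13)*3 + 216) = 20765 - (3/13 + 216) = 20765 - 1*2811/13 = 20765 - 2811/13 = 267134/13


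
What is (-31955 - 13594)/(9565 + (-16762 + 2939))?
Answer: 45549/4258 ≈ 10.697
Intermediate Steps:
(-31955 - 13594)/(9565 + (-16762 + 2939)) = -45549/(9565 - 13823) = -45549/(-4258) = -45549*(-1/4258) = 45549/4258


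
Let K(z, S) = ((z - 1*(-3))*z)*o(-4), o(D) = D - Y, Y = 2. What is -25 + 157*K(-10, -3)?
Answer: -65965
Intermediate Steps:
o(D) = -2 + D (o(D) = D - 1*2 = D - 2 = -2 + D)
K(z, S) = -6*z*(3 + z) (K(z, S) = ((z - 1*(-3))*z)*(-2 - 4) = ((z + 3)*z)*(-6) = ((3 + z)*z)*(-6) = (z*(3 + z))*(-6) = -6*z*(3 + z))
-25 + 157*K(-10, -3) = -25 + 157*(-6*(-10)*(3 - 10)) = -25 + 157*(-6*(-10)*(-7)) = -25 + 157*(-420) = -25 - 65940 = -65965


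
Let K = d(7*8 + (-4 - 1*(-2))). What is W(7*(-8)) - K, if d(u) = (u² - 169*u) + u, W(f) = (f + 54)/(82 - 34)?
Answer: 147743/24 ≈ 6156.0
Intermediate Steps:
W(f) = 9/8 + f/48 (W(f) = (54 + f)/48 = (54 + f)*(1/48) = 9/8 + f/48)
d(u) = u² - 168*u
K = -6156 (K = (7*8 + (-4 - 1*(-2)))*(-168 + (7*8 + (-4 - 1*(-2)))) = (56 + (-4 + 2))*(-168 + (56 + (-4 + 2))) = (56 - 2)*(-168 + (56 - 2)) = 54*(-168 + 54) = 54*(-114) = -6156)
W(7*(-8)) - K = (9/8 + (7*(-8))/48) - 1*(-6156) = (9/8 + (1/48)*(-56)) + 6156 = (9/8 - 7/6) + 6156 = -1/24 + 6156 = 147743/24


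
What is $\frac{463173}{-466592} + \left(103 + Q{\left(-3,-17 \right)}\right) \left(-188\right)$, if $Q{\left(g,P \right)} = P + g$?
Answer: $- \frac{7281164741}{466592} \approx -15605.0$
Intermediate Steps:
$\frac{463173}{-466592} + \left(103 + Q{\left(-3,-17 \right)}\right) \left(-188\right) = \frac{463173}{-466592} + \left(103 - 20\right) \left(-188\right) = 463173 \left(- \frac{1}{466592}\right) + \left(103 - 20\right) \left(-188\right) = - \frac{463173}{466592} + 83 \left(-188\right) = - \frac{463173}{466592} - 15604 = - \frac{7281164741}{466592}$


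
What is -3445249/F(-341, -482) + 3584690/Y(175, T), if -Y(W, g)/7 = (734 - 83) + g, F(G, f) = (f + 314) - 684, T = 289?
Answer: 20867641/5964 ≈ 3498.9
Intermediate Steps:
F(G, f) = -370 + f (F(G, f) = (314 + f) - 684 = -370 + f)
Y(W, g) = -4557 - 7*g (Y(W, g) = -7*((734 - 83) + g) = -7*(651 + g) = -4557 - 7*g)
-3445249/F(-341, -482) + 3584690/Y(175, T) = -3445249/(-370 - 482) + 3584690/(-4557 - 7*289) = -3445249/(-852) + 3584690/(-4557 - 2023) = -3445249*(-1/852) + 3584690/(-6580) = 3445249/852 + 3584690*(-1/6580) = 3445249/852 - 7627/14 = 20867641/5964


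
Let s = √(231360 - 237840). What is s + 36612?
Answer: 36612 + 36*I*√5 ≈ 36612.0 + 80.498*I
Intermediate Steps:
s = 36*I*√5 (s = √(-6480) = 36*I*√5 ≈ 80.498*I)
s + 36612 = 36*I*√5 + 36612 = 36612 + 36*I*√5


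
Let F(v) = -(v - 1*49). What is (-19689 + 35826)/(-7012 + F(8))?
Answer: -16137/6971 ≈ -2.3149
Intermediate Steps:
F(v) = 49 - v (F(v) = -(v - 49) = -(-49 + v) = 49 - v)
(-19689 + 35826)/(-7012 + F(8)) = (-19689 + 35826)/(-7012 + (49 - 1*8)) = 16137/(-7012 + (49 - 8)) = 16137/(-7012 + 41) = 16137/(-6971) = 16137*(-1/6971) = -16137/6971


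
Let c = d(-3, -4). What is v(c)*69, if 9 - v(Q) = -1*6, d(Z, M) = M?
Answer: 1035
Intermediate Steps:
c = -4
v(Q) = 15 (v(Q) = 9 - (-1)*6 = 9 - 1*(-6) = 9 + 6 = 15)
v(c)*69 = 15*69 = 1035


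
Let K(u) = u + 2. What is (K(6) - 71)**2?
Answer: 3969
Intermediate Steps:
K(u) = 2 + u
(K(6) - 71)**2 = ((2 + 6) - 71)**2 = (8 - 71)**2 = (-63)**2 = 3969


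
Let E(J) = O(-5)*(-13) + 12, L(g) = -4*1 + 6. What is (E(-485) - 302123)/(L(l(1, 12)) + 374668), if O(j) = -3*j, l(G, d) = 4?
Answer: -151153/187335 ≈ -0.80686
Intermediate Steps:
L(g) = 2 (L(g) = -4 + 6 = 2)
E(J) = -183 (E(J) = -3*(-5)*(-13) + 12 = 15*(-13) + 12 = -195 + 12 = -183)
(E(-485) - 302123)/(L(l(1, 12)) + 374668) = (-183 - 302123)/(2 + 374668) = -302306/374670 = -302306*1/374670 = -151153/187335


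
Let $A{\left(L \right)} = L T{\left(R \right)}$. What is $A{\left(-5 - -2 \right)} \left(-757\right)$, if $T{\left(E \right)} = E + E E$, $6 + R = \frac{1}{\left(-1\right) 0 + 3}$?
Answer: $\frac{180166}{3} \approx 60055.0$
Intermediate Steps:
$R = - \frac{17}{3}$ ($R = -6 + \frac{1}{\left(-1\right) 0 + 3} = -6 + \frac{1}{0 + 3} = -6 + \frac{1}{3} = - \frac{17}{3} \approx -5.6667$)
$T{\left(E \right)} = E + E^{2}$
$A{\left(L \right)} = \frac{238 L}{9}$ ($A{\left(L \right)} = L \left(- \frac{17 \left(1 - \frac{17}{3}\right)}{3}\right) = L \left(\left(- \frac{17}{3}\right) \left(- \frac{14}{3}\right)\right) = L \frac{238}{9} = \frac{238 L}{9}$)
$A{\left(-5 - -2 \right)} \left(-757\right) = \frac{238 \left(-5 - -2\right)}{9} \left(-757\right) = \frac{238 \left(-5 + 2\right)}{9} \left(-757\right) = \frac{238}{9} \left(-3\right) \left(-757\right) = \left(- \frac{238}{3}\right) \left(-757\right) = \frac{180166}{3}$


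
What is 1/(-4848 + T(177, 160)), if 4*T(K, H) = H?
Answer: -1/4808 ≈ -0.00020799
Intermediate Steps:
T(K, H) = H/4
1/(-4848 + T(177, 160)) = 1/(-4848 + (¼)*160) = 1/(-4848 + 40) = 1/(-4808) = -1/4808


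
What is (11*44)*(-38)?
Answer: -18392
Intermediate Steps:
(11*44)*(-38) = 484*(-38) = -18392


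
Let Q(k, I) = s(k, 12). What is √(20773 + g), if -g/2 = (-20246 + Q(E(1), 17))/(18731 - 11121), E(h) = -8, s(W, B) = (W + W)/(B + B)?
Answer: √108298458681/2283 ≈ 144.15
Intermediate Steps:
s(W, B) = W/B (s(W, B) = (2*W)/((2*B)) = (2*W)*(1/(2*B)) = W/B)
Q(k, I) = k/12
g = 12148/2283 (g = -2*(-20246 + (1/12)*(-8))/(18731 - 11121) = -2*(-20246 - ⅔)/7610 = -(-121480)/(3*7610) = -2*(-6074/2283) = 12148/2283 ≈ 5.3211)
√(20773 + g) = √(20773 + 12148/2283) = √(47436907/2283) = √108298458681/2283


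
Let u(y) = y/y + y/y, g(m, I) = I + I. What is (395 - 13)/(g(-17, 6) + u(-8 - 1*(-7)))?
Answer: 191/7 ≈ 27.286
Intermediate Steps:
g(m, I) = 2*I
u(y) = 2 (u(y) = 1 + 1 = 2)
(395 - 13)/(g(-17, 6) + u(-8 - 1*(-7))) = (395 - 13)/(2*6 + 2) = 382/(12 + 2) = 382/14 = 382*(1/14) = 191/7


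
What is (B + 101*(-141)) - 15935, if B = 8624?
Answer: -21552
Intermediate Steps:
(B + 101*(-141)) - 15935 = (8624 + 101*(-141)) - 15935 = (8624 - 14241) - 15935 = -5617 - 15935 = -21552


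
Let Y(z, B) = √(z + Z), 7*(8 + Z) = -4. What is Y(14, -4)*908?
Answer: 908*√266/7 ≈ 2115.6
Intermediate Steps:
Z = -60/7 (Z = -8 + (⅐)*(-4) = -8 - 4/7 = -60/7 ≈ -8.5714)
Y(z, B) = √(-60/7 + z) (Y(z, B) = √(z - 60/7) = √(-60/7 + z))
Y(14, -4)*908 = (√(-420 + 49*14)/7)*908 = (√(-420 + 686)/7)*908 = (√266/7)*908 = 908*√266/7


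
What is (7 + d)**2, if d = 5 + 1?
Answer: 169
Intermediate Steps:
d = 6
(7 + d)**2 = (7 + 6)**2 = 13**2 = 169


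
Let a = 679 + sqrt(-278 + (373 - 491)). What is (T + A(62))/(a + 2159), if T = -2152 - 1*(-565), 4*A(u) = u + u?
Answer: -16727/30510 + 389*I*sqrt(11)/335610 ≈ -0.54825 + 0.0038442*I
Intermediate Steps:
A(u) = u/2 (A(u) = (u + u)/4 = (2*u)/4 = u/2)
T = -1587 (T = -2152 + 565 = -1587)
a = 679 + 6*I*sqrt(11) (a = 679 + sqrt(-278 - 118) = 679 + sqrt(-396) = 679 + 6*I*sqrt(11) ≈ 679.0 + 19.9*I)
(T + A(62))/(a + 2159) = (-1587 + (1/2)*62)/((679 + 6*I*sqrt(11)) + 2159) = (-1587 + 31)/(2838 + 6*I*sqrt(11)) = -1556/(2838 + 6*I*sqrt(11))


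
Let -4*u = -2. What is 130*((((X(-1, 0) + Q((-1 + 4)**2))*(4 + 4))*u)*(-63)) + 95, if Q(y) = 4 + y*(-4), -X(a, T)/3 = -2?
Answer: 851855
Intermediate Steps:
u = 1/2 (u = -1/4*(-2) = 1/2 ≈ 0.50000)
X(a, T) = 6 (X(a, T) = -3*(-2) = 6)
Q(y) = 4 - 4*y
130*((((X(-1, 0) + Q((-1 + 4)**2))*(4 + 4))*u)*(-63)) + 95 = 130*((((6 + (4 - 4*(-1 + 4)**2))*(4 + 4))*(1/2))*(-63)) + 95 = 130*((((6 + (4 - 4*3**2))*8)*(1/2))*(-63)) + 95 = 130*((((6 + (4 - 4*9))*8)*(1/2))*(-63)) + 95 = 130*((((6 + (4 - 36))*8)*(1/2))*(-63)) + 95 = 130*((((6 - 32)*8)*(1/2))*(-63)) + 95 = 130*((-26*8*(1/2))*(-63)) + 95 = 130*(-208*1/2*(-63)) + 95 = 130*(-104*(-63)) + 95 = 130*6552 + 95 = 851760 + 95 = 851855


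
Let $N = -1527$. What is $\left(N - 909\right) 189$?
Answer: $-460404$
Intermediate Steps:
$\left(N - 909\right) 189 = \left(-1527 - 909\right) 189 = \left(-2436\right) 189 = -460404$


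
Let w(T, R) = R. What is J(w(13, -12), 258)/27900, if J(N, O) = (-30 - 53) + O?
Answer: 7/1116 ≈ 0.0062724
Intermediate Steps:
J(N, O) = -83 + O
J(w(13, -12), 258)/27900 = (-83 + 258)/27900 = 175*(1/27900) = 7/1116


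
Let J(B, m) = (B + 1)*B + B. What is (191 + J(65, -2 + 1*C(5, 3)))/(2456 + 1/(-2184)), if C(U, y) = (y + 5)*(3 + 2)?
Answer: 9928464/5363903 ≈ 1.8510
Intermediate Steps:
C(U, y) = 25 + 5*y (C(U, y) = (5 + y)*5 = 25 + 5*y)
J(B, m) = B + B*(1 + B) (J(B, m) = (1 + B)*B + B = B*(1 + B) + B = B + B*(1 + B))
(191 + J(65, -2 + 1*C(5, 3)))/(2456 + 1/(-2184)) = (191 + 65*(2 + 65))/(2456 + 1/(-2184)) = (191 + 65*67)/(2456 - 1/2184) = (191 + 4355)/(5363903/2184) = 4546*(2184/5363903) = 9928464/5363903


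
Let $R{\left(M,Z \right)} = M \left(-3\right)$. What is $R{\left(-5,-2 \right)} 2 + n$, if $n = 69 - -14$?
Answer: $113$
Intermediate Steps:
$R{\left(M,Z \right)} = - 3 M$
$n = 83$ ($n = 69 + 14 = 83$)
$R{\left(-5,-2 \right)} 2 + n = \left(-3\right) \left(-5\right) 2 + 83 = 15 \cdot 2 + 83 = 30 + 83 = 113$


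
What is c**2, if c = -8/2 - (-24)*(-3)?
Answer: 5776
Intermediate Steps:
c = -76 (c = -8*1/2 - 8*9 = -4 - 72 = -76)
c**2 = (-76)**2 = 5776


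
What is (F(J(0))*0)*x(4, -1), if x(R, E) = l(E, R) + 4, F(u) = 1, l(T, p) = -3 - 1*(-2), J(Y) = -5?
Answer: 0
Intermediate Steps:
l(T, p) = -1 (l(T, p) = -3 + 2 = -1)
x(R, E) = 3 (x(R, E) = -1 + 4 = 3)
(F(J(0))*0)*x(4, -1) = (1*0)*3 = 0*3 = 0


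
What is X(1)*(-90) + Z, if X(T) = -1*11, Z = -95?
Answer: 895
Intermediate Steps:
X(T) = -11
X(1)*(-90) + Z = -11*(-90) - 95 = 990 - 95 = 895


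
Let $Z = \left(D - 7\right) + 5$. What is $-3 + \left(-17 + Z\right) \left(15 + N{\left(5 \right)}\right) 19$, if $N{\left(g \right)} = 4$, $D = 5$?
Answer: $-5057$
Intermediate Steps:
$Z = 3$ ($Z = \left(5 - 7\right) + 5 = -2 + 5 = 3$)
$-3 + \left(-17 + Z\right) \left(15 + N{\left(5 \right)}\right) 19 = -3 + \left(-17 + 3\right) \left(15 + 4\right) 19 = -3 + \left(-14\right) 19 \cdot 19 = -3 - 5054 = -5057$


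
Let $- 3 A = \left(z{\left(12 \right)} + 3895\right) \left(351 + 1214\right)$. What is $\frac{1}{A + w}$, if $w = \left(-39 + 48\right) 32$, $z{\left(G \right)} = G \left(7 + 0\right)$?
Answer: $- \frac{3}{6226271} \approx -4.8183 \cdot 10^{-7}$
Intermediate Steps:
$z{\left(G \right)} = 7 G$ ($z{\left(G \right)} = G 7 = 7 G$)
$A = - \frac{6227135}{3}$ ($A = - \frac{\left(7 \cdot 12 + 3895\right) \left(351 + 1214\right)}{3} = - \frac{\left(84 + 3895\right) 1565}{3} = - \frac{3979 \cdot 1565}{3} = \left(- \frac{1}{3}\right) 6227135 = - \frac{6227135}{3} \approx -2.0757 \cdot 10^{6}$)
$w = 288$ ($w = 9 \cdot 32 = 288$)
$\frac{1}{A + w} = \frac{1}{- \frac{6227135}{3} + 288} = \frac{1}{- \frac{6226271}{3}} = - \frac{3}{6226271}$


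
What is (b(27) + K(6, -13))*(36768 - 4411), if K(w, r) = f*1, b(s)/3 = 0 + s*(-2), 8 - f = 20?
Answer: -5630118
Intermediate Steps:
f = -12 (f = 8 - 1*20 = 8 - 20 = -12)
b(s) = -6*s (b(s) = 3*(0 + s*(-2)) = 3*(0 - 2*s) = 3*(-2*s) = -6*s)
K(w, r) = -12 (K(w, r) = -12*1 = -12)
(b(27) + K(6, -13))*(36768 - 4411) = (-6*27 - 12)*(36768 - 4411) = (-162 - 12)*32357 = -174*32357 = -5630118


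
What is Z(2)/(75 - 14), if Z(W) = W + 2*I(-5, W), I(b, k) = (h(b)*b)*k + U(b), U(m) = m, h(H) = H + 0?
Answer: 92/61 ≈ 1.5082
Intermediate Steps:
h(H) = H
I(b, k) = b + k*b² (I(b, k) = (b*b)*k + b = b²*k + b = k*b² + b = b + k*b²)
Z(W) = -10 + 51*W (Z(W) = W + 2*(-5*(1 - 5*W)) = W + 2*(-5 + 25*W) = W + (-10 + 50*W) = -10 + 51*W)
Z(2)/(75 - 14) = (-10 + 51*2)/(75 - 14) = (-10 + 102)/61 = (1/61)*92 = 92/61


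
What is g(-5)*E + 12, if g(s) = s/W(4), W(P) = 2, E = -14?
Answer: 47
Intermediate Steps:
g(s) = s/2
g(-5)*E + 12 = ((1/2)*(-5))*(-14) + 12 = -5/2*(-14) + 12 = 35 + 12 = 47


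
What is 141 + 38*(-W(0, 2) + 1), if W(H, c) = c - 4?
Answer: 255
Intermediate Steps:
W(H, c) = -4 + c
141 + 38*(-W(0, 2) + 1) = 141 + 38*(-(-4 + 2) + 1) = 141 + 38*(-1*(-2) + 1) = 141 + 38*(2 + 1) = 141 + 38*3 = 141 + 114 = 255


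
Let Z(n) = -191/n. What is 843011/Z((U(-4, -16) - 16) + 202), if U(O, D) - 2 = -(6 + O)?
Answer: -156800046/191 ≈ -8.2094e+5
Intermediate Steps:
U(O, D) = -4 - O (U(O, D) = 2 - (6 + O) = 2 + (-6 - O) = -4 - O)
843011/Z((U(-4, -16) - 16) + 202) = 843011/((-191/(((-4 - 1*(-4)) - 16) + 202))) = 843011/((-191/(((-4 + 4) - 16) + 202))) = 843011/((-191/((0 - 16) + 202))) = 843011/((-191/(-16 + 202))) = 843011/((-191/186)) = 843011/((-191*1/186)) = 843011/(-191/186) = 843011*(-186/191) = -156800046/191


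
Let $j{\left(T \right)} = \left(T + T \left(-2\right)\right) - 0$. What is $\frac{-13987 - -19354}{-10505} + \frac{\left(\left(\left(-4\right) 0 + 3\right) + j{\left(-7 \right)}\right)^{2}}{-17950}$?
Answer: $- \frac{1947763}{3771295} \approx -0.51647$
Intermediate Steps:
$j{\left(T \right)} = - T$ ($j{\left(T \right)} = \left(T - 2 T\right) + 0 = - T + 0 = - T$)
$\frac{-13987 - -19354}{-10505} + \frac{\left(\left(\left(-4\right) 0 + 3\right) + j{\left(-7 \right)}\right)^{2}}{-17950} = \frac{-13987 - -19354}{-10505} + \frac{\left(\left(\left(-4\right) 0 + 3\right) - -7\right)^{2}}{-17950} = \left(-13987 + 19354\right) \left(- \frac{1}{10505}\right) + \left(\left(0 + 3\right) + 7\right)^{2} \left(- \frac{1}{17950}\right) = 5367 \left(- \frac{1}{10505}\right) + \left(3 + 7\right)^{2} \left(- \frac{1}{17950}\right) = - \frac{5367}{10505} + 10^{2} \left(- \frac{1}{17950}\right) = - \frac{5367}{10505} + 100 \left(- \frac{1}{17950}\right) = - \frac{5367}{10505} - \frac{2}{359} = - \frac{1947763}{3771295}$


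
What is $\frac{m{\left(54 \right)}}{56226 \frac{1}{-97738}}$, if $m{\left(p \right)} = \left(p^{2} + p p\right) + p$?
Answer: $- \frac{95880978}{9371} \approx -10232.0$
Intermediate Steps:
$m{\left(p \right)} = p + 2 p^{2}$ ($m{\left(p \right)} = \left(p^{2} + p^{2}\right) + p = 2 p^{2} + p = p + 2 p^{2}$)
$\frac{m{\left(54 \right)}}{56226 \frac{1}{-97738}} = \frac{54 \left(1 + 2 \cdot 54\right)}{56226 \frac{1}{-97738}} = \frac{54 \left(1 + 108\right)}{56226 \left(- \frac{1}{97738}\right)} = \frac{54 \cdot 109}{- \frac{28113}{48869}} = 5886 \left(- \frac{48869}{28113}\right) = - \frac{95880978}{9371}$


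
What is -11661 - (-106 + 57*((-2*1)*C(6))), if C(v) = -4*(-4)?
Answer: -9731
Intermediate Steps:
C(v) = 16
-11661 - (-106 + 57*((-2*1)*C(6))) = -11661 - (-106 + 57*(-2*1*16)) = -11661 - (-106 + 57*(-2*16)) = -11661 - (-106 + 57*(-32)) = -11661 - (-106 - 1824) = -11661 - 1*(-1930) = -11661 + 1930 = -9731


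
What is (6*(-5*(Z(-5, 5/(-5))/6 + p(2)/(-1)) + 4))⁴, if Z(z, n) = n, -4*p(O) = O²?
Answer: 1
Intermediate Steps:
p(O) = -O²/4
(6*(-5*(Z(-5, 5/(-5))/6 + p(2)/(-1)) + 4))⁴ = (6*(-5*((5/(-5))/6 - ¼*2²/(-1)) + 4))⁴ = (6*(-5*((5*(-⅕))*(⅙) - ¼*4*(-1)) + 4))⁴ = (6*(-5*(-1*⅙ - 1*(-1)) + 4))⁴ = (6*(-5*(-⅙ + 1) + 4))⁴ = (6*(-5*⅚ + 4))⁴ = (6*(-25/6 + 4))⁴ = (6*(-⅙))⁴ = (-1)⁴ = 1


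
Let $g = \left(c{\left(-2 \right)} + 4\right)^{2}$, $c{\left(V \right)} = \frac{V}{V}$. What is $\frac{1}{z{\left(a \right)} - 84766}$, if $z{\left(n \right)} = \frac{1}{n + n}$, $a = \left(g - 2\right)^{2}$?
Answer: $- \frac{1058}{89682427} \approx -1.1797 \cdot 10^{-5}$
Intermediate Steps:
$c{\left(V \right)} = 1$
$g = 25$ ($g = \left(1 + 4\right)^{2} = 5^{2} = 25$)
$a = 529$ ($a = \left(25 - 2\right)^{2} = 23^{2} = 529$)
$z{\left(n \right)} = \frac{1}{2 n}$
$\frac{1}{z{\left(a \right)} - 84766} = \frac{1}{\frac{1}{2 \cdot 529} - 84766} = \frac{1}{\frac{1}{2} \cdot \frac{1}{529} - 84766} = \frac{1}{\frac{1}{1058} - 84766} = \frac{1}{- \frac{89682427}{1058}} = - \frac{1058}{89682427}$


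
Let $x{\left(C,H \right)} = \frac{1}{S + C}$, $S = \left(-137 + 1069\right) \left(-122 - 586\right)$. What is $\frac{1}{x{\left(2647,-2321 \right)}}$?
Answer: $-657209$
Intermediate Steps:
$S = -659856$ ($S = 932 \left(-708\right) = -659856$)
$x{\left(C,H \right)} = \frac{1}{-659856 + C}$
$\frac{1}{x{\left(2647,-2321 \right)}} = \frac{1}{\frac{1}{-659856 + 2647}} = \frac{1}{\frac{1}{-657209}} = \frac{1}{- \frac{1}{657209}} = -657209$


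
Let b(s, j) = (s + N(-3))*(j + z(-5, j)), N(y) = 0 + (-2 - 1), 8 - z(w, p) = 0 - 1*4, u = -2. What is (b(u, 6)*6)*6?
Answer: -3240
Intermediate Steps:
z(w, p) = 12 (z(w, p) = 8 - (0 - 1*4) = 8 - (0 - 4) = 8 - 1*(-4) = 8 + 4 = 12)
N(y) = -3 (N(y) = 0 - 3 = -3)
b(s, j) = (-3 + s)*(12 + j) (b(s, j) = (s - 3)*(j + 12) = (-3 + s)*(12 + j))
(b(u, 6)*6)*6 = ((-36 - 3*6 + 12*(-2) + 6*(-2))*6)*6 = ((-36 - 18 - 24 - 12)*6)*6 = -90*6*6 = -540*6 = -3240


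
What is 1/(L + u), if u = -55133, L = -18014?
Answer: -1/73147 ≈ -1.3671e-5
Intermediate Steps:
1/(L + u) = 1/(-18014 - 55133) = 1/(-73147) = -1/73147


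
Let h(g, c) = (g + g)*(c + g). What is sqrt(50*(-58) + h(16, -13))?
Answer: 2*I*sqrt(701) ≈ 52.953*I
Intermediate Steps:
h(g, c) = 2*g*(c + g) (h(g, c) = (2*g)*(c + g) = 2*g*(c + g))
sqrt(50*(-58) + h(16, -13)) = sqrt(50*(-58) + 2*16*(-13 + 16)) = sqrt(-2900 + 2*16*3) = sqrt(-2900 + 96) = sqrt(-2804) = 2*I*sqrt(701)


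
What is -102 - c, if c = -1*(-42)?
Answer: -144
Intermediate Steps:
c = 42
-102 - c = -102 - 1*42 = -102 - 42 = -144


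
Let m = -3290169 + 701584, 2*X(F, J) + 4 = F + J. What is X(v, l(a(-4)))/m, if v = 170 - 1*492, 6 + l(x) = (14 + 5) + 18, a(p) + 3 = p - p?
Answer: 59/1035434 ≈ 5.6981e-5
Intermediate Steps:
a(p) = -3 (a(p) = -3 + (p - p) = -3 + 0 = -3)
l(x) = 31 (l(x) = -6 + ((14 + 5) + 18) = -6 + (19 + 18) = -6 + 37 = 31)
v = -322 (v = 170 - 492 = -322)
X(F, J) = -2 + F/2 + J/2 (X(F, J) = -2 + (F + J)/2 = -2 + (F/2 + J/2) = -2 + F/2 + J/2)
m = -2588585
X(v, l(a(-4)))/m = (-2 + (½)*(-322) + (½)*31)/(-2588585) = (-2 - 161 + 31/2)*(-1/2588585) = -295/2*(-1/2588585) = 59/1035434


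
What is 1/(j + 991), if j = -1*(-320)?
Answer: 1/1311 ≈ 0.00076278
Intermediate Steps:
j = 320
1/(j + 991) = 1/(320 + 991) = 1/1311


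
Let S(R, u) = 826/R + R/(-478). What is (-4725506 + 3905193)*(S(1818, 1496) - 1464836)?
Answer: 261054615431797330/217251 ≈ 1.2016e+12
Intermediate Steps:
S(R, u) = 826/R - R/478 (S(R, u) = 826/R + R*(-1/478) = 826/R - R/478)
(-4725506 + 3905193)*(S(1818, 1496) - 1464836) = (-4725506 + 3905193)*((826/1818 - 1/478*1818) - 1464836) = -820313*((826*(1/1818) - 909/239) - 1464836) = -820313*((413/909 - 909/239) - 1464836) = -820313*(-727574/217251 - 1464836) = -820313*(-318237813410/217251) = 261054615431797330/217251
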